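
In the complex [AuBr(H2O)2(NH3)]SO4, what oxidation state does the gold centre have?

+3

1 sulfate outside the brackets (-2 each) → the complex ion is 2+.
Ligand charges: 1×Br = -1; 2×H2O neutral; 1×NH3 neutral; sum -1.
Au + (-1) = 2+ ⇒ Au is +3.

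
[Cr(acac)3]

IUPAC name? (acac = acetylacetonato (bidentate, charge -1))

tris(acetylacetonato)chromium(III)

There is no counter-ion, so the complex is neutral overall.
Ligand charges: 3×acetylacetonato (-1 each); total -3. So Cr + (-3) = 0, giving Cr = +3.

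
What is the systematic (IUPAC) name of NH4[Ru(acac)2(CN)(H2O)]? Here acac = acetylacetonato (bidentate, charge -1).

ammonium bis(acetylacetonato)aquacyanoruthenate(II)

The 1 ammonium counter-ion carries a total charge of +1, so each complex ion is 1−.
Ligand charges: 1×cyano (-1 each), 2×acetylacetonato (-1 each), 1×aqua (neutral); total -3. So Ru + (-3) = 1−, giving Ru = +2.
Ligands are named alphabetically: acetylacetonato before aqua before cyano.
The complex ion is anionic, so ruthenium takes the -ate form ruthenate(II).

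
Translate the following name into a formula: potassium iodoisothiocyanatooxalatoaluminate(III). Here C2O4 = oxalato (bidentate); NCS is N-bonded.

K[Al(C2O4)I(NCS)]

Ligands: 1 iodo (I, -1), 1 oxalato (C2O4, -2), 1 isothiocyanato (NCS, -1). Ligand charge sum = -4.
With Al in oxidation state +3, the complex ion is [Al...]^1−.
Charge balance with potassium (+1) requires 1 complex ion per 1 potassium.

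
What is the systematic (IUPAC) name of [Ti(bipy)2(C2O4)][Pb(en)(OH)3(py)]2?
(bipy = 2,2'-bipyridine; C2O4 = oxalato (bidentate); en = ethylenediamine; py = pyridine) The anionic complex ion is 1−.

bis(2,2'-bipyridine)oxalatotitanium(IV) (ethylenediamine)trihydroxo(pyridine)plumbate(II)

Both ions are complex: the cation is named first with the plain metal name, the anion second with the -ate form; each ion's ligands are alphabetised independently.
The complex anion is given as 1−; its ligand charges sum to -3, so Pb = +2.
With 2 anions per cation, the cation must be 2×1 = 2+.
Cation: ligand charges sum to -2; for the ion to be 2+, Ti = +4.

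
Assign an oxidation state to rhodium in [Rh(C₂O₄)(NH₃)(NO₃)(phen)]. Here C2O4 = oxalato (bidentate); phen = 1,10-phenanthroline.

+3

No counter-ion: the bracketed complex is neutral.
Ligand charges: 1×NH3 neutral; 1×NO3 = -1; 1×C2O4 = -2; 1×phen neutral; sum -3.
Rh + (-3) = 0 ⇒ Rh is +3.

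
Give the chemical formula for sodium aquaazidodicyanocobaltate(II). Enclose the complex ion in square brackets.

Ligands: 2 cyano (CN, -1), 1 azido (N3, -1), 1 aqua (H2O, neutral). Ligand charge sum = -3.
With Co in oxidation state +2, the complex ion is [Co...]^1−.
Charge balance with sodium (+1) requires 1 complex ion per 1 sodium.

Na[Co(CN)2(H2O)(N3)]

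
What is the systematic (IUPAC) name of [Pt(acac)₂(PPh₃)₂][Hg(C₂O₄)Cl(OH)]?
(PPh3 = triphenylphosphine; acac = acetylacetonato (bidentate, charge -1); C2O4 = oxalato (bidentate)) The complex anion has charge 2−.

bis(acetylacetonato)bis(triphenylphosphine)platinum(IV) chlorohydroxooxalatomercurate(II)

Both ions are complex: the cation is named first with the plain metal name, the anion second with the -ate form; each ion's ligands are alphabetised independently.
The complex anion is given as 2−; its ligand charges sum to -4, so Hg = +2.
A 1:1 salt means the cation carries the equal and opposite charge, 2+.
Cation: ligand charges sum to -2; for the ion to be 2+, Pt = +4.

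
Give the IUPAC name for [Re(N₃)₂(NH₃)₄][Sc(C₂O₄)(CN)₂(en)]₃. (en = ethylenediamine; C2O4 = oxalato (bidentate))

tetraamminediazidorhenium(V) dicyano(ethylenediamine)oxalatoscandate(III)

Scandium is always +3 in its complexes; the anion's ligand charges sum to -4, so the complex anion is 1−.
With 3 anions per cation, the cation must be 3×1 = 3+.
Cation: ligand charges sum to -2; for the ion to be 3+, Re = +5.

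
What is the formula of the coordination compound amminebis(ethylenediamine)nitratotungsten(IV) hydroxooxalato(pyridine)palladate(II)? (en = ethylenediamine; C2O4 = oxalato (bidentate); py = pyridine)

Cation [W…]: ligand charges -1, W(IV) ⇒ ion charge 3+.
Anion [Pd…]: ligand charges -3, Pd(II) ⇒ ion charge 1−.
One 3+ cation requires 3 of the 1− anion.

[W(en)2(NH3)(NO3)][Pd(C2O4)(OH)(py)]3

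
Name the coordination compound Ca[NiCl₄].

The 1 calcium counter-ion carries a total charge of +2, so each complex ion is 2−.
Ligand charges: 4×chloro (-1 each); total -4. So Ni + (-4) = 2−, giving Ni = +2.
The complex ion is anionic, so nickel takes the -ate form nickelate(II).

calcium tetrachloronickelate(II)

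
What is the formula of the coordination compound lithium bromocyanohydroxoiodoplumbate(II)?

Li2[PbBr(CN)I(OH)]

Ligands: 1 iodo (I, -1), 1 hydroxo (OH, -1), 1 bromo (Br, -1), 1 cyano (CN, -1). Ligand charge sum = -4.
With Pb in oxidation state +2, the complex ion is [Pb...]^2−.
Charge balance with lithium (+1) requires 1 complex ion per 2 lithium.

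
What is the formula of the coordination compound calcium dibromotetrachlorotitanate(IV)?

Ligands: 2 bromo (Br, -1), 4 chloro (Cl, -1). Ligand charge sum = -6.
With Ti in oxidation state +4, the complex ion is [Ti...]^2−.
Charge balance with calcium (+2) requires 1 complex ion per 1 calcium.

Ca[TiBr2Cl4]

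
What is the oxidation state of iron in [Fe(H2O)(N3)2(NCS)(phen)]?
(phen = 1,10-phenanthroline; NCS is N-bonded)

No counter-ion: the bracketed complex is neutral.
Ligand charges: 1×phen neutral; 1×NCS = -1; 2×N3 = -2; 1×H2O neutral; sum -3.
Fe + (-3) = 0 ⇒ Fe is +3.

+3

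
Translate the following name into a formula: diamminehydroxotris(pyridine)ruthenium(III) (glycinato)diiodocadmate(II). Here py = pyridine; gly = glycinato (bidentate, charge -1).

[Ru(NH3)2(OH)(py)3][Cd(gly)I2]2

Cation [Ru…]: ligand charges -1, Ru(III) ⇒ ion charge 2+.
Anion [Cd…]: ligand charges -3, Cd(II) ⇒ ion charge 1−.
One 2+ cation requires 2 of the 1− anion.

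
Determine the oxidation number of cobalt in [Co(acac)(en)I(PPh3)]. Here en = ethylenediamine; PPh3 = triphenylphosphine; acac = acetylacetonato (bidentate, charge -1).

+2

No counter-ion: the bracketed complex is neutral.
Ligand charges: 1×en neutral; 1×PPh3 neutral; 1×I = -1; 1×acac = -1; sum -2.
Co + (-2) = 0 ⇒ Co is +2.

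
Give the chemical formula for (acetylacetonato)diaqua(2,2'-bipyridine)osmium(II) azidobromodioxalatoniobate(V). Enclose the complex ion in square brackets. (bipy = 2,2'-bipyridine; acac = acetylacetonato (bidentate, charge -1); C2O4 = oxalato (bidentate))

Cation [Os…]: ligand charges -1, Os(II) ⇒ ion charge 1+.
Anion [Nb…]: ligand charges -6, Nb(V) ⇒ ion charge 1−.

[Os(acac)(bipy)(H2O)2][NbBr(C2O4)2(N3)]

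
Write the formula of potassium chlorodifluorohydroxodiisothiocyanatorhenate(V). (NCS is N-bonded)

Ligands: 2 isothiocyanato (NCS, -1), 2 fluoro (F, -1), 1 chloro (Cl, -1), 1 hydroxo (OH, -1). Ligand charge sum = -6.
Charge balance with potassium (+1) requires 1 complex ion per 1 potassium.

K[ReClF2(NCS)2(OH)]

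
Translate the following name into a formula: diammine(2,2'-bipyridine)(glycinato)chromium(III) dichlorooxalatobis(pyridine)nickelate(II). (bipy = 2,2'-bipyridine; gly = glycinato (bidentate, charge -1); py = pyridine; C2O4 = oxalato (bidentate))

Cation [Cr…]: ligand charges -1, Cr(III) ⇒ ion charge 2+.
Anion [Ni…]: ligand charges -4, Ni(II) ⇒ ion charge 2−.
One 2+ cation balances one 2− anion.

[Cr(bipy)(gly)(NH3)2][Ni(C2O4)Cl2(py)2]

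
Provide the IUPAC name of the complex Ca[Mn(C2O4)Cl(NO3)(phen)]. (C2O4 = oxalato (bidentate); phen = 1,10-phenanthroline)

The 1 calcium counter-ion carries a total charge of +2, so each complex ion is 2−.
Ligand charges: 1×oxalato (-2 each), 1×1,10-phenanthroline (neutral), 1×chloro (-1 each), 1×nitrato (-1 each); total -4. So Mn + (-4) = 2−, giving Mn = +2.
Ligands are named alphabetically: chloro before nitrato before oxalato before phenanthroline.
The complex ion is anionic, so manganese takes the -ate form manganate(II).

calcium chloronitratooxalato(1,10-phenanthroline)manganate(II)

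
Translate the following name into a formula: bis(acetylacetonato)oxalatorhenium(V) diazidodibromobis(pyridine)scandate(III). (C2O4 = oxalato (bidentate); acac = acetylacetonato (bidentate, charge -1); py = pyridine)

[Re(acac)2(C2O4)][ScBr2(N3)2(py)2]

Cation [Re…]: ligand charges -4, Re(V) ⇒ ion charge 1+.
Anion [Sc…]: ligand charges -4, Sc(III) ⇒ ion charge 1−.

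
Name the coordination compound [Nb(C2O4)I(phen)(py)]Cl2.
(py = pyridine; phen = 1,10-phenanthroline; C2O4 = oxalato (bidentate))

The 2 chloride counter-ions carry a total charge of -2, so each complex ion is 2+.
Ligand charges: 1×pyridine (neutral), 1×1,10-phenanthroline (neutral), 1×iodo (-1 each), 1×oxalato (-2 each); total -3. So Nb + (-3) = 2+, giving Nb = +5.
Ligands are named alphabetically: iodo before oxalato before phenanthroline before pyridine.

iodooxalato(1,10-phenanthroline)(pyridine)niobium(V) chloride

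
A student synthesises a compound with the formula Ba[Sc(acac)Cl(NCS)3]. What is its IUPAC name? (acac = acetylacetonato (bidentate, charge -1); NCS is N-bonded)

The 1 barium counter-ion carries a total charge of +2, so each complex ion is 2−.
Ligand charges: 1×acetylacetonato (-1 each), 1×chloro (-1 each), 3×isothiocyanato (-1 each); total -5. So Sc + (-5) = 2−, giving Sc = +3.
The complex ion is anionic, so scandium takes the -ate form scandate(III).

barium (acetylacetonato)chlorotriisothiocyanatoscandate(III)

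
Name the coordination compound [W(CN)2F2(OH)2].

dicyanodifluorodihydroxotungsten(VI)

There is no counter-ion, so the complex is neutral overall.
Ligand charges: 2×cyano (-1 each), 2×fluoro (-1 each), 2×hydroxo (-1 each); total -6. So W + (-6) = 0, giving W = +6.
Ligands are named alphabetically: cyano before fluoro before hydroxo.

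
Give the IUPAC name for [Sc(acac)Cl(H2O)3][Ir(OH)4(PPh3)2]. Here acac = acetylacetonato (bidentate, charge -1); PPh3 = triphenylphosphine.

(acetylacetonato)triaquachloroscandium(III) tetrahydroxobis(triphenylphosphine)iridate(III)

Scandium is always +3 in its complexes; the cation's ligand charges sum to -2, so the complex cation is 1+.
A 1:1 salt means the anion carries the equal and opposite charge, 1−.
Anion: ligand charges sum to -4; for the ion to be 1−, Ir = +3.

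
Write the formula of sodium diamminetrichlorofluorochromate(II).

Ligands: 1 fluoro (F, -1), 2 ammine (NH3, neutral), 3 chloro (Cl, -1). Ligand charge sum = -4.
With Cr in oxidation state +2, the complex ion is [Cr...]^2−.
Charge balance with sodium (+1) requires 1 complex ion per 2 sodium.

Na2[CrCl3F(NH3)2]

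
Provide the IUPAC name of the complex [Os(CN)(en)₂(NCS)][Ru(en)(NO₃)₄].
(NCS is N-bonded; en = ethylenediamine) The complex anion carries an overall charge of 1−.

cyanobis(ethylenediamine)isothiocyanatoosmium(III) (ethylenediamine)tetranitratoruthenate(III)

Both ions are complex: the cation is named first with the plain metal name, the anion second with the -ate form; each ion's ligands are alphabetised independently.
The complex anion is given as 1−; its ligand charges sum to -4, so Ru = +3.
A 1:1 salt means the cation carries the equal and opposite charge, 1+.
Cation: ligand charges sum to -2; for the ion to be 1+, Os = +3.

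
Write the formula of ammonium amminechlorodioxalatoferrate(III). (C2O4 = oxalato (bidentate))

Ligands: 2 oxalato (C2O4, -2), 1 chloro (Cl, -1), 1 ammine (NH3, neutral). Ligand charge sum = -5.
With Fe in oxidation state +3, the complex ion is [Fe...]^2−.
Charge balance with ammonium (+1) requires 1 complex ion per 2 ammonium.

(NH4)2[Fe(C2O4)2Cl(NH3)]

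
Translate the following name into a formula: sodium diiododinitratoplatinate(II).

Ligands: 2 nitrato (NO3, -1), 2 iodo (I, -1). Ligand charge sum = -4.
With Pt in oxidation state +2, the complex ion is [Pt...]^2−.
Charge balance with sodium (+1) requires 1 complex ion per 2 sodium.

Na2[PtI2(NO3)2]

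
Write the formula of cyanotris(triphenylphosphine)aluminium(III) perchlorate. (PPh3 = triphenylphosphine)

[Al(CN)(PPh3)3](ClO4)2

Ligands: 1 cyano (CN, -1), 3 triphenylphosphine (PPh3, neutral). Ligand charge sum = -1.
With Al in oxidation state +3, the complex ion is [Al...]^2+.
Charge balance with perchlorate (-1) requires 1 complex ion per 2 perchlorate.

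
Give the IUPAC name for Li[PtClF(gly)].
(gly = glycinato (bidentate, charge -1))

The 1 lithium counter-ion carries a total charge of +1, so each complex ion is 1−.
Ligand charges: 1×fluoro (-1 each), 1×glycinato (-1 each), 1×chloro (-1 each); total -3. So Pt + (-3) = 1−, giving Pt = +2.
The complex ion is anionic, so platinum takes the -ate form platinate(II).

lithium chlorofluoro(glycinato)platinate(II)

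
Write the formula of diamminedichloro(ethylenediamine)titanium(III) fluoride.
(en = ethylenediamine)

[TiCl2(en)(NH3)2]F

Ligands: 2 chloro (Cl, -1), 1 ethylenediamine (en, neutral), 2 ammine (NH3, neutral). Ligand charge sum = -2.
Charge balance with fluoride (-1) requires 1 complex ion per 1 fluoride.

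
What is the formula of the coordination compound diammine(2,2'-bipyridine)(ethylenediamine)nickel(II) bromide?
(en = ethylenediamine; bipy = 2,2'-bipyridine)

Ligands: 2 ammine (NH3, neutral), 1 ethylenediamine (en, neutral), 1 2,2'-bipyridine (bipy, neutral). Ligand charge sum = 0.
With Ni in oxidation state +2, the complex ion is [Ni...]^2+.
Charge balance with bromide (-1) requires 1 complex ion per 2 bromide.

[Ni(bipy)(en)(NH3)2]Br2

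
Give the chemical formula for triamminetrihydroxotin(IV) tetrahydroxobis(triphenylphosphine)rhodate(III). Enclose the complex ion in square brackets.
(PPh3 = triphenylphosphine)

[Sn(NH3)3(OH)3][Rh(OH)4(PPh3)2]

Cation [Sn…]: ligand charges -3, Sn(IV) ⇒ ion charge 1+.
Anion [Rh…]: ligand charges -4, Rh(III) ⇒ ion charge 1−.
One 1+ cation balances one 1− anion.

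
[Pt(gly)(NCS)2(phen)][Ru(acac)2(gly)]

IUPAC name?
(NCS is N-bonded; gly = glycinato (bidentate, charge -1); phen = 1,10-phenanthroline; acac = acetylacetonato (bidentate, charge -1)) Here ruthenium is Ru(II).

(glycinato)diisothiocyanato(1,10-phenanthroline)platinum(IV) bis(acetylacetonato)(glycinato)ruthenate(II)

Both ions are complex: the cation is named first with the plain metal name, the anion second with the -ate form; each ion's ligands are alphabetised independently.
Ru is given as +2; the anion's ligand charges sum to -3, so the complex anion is 1−.
A 1:1 salt means the cation carries the equal and opposite charge, 1+.
Cation: ligand charges sum to -3; for the ion to be 1+, Pt = +4.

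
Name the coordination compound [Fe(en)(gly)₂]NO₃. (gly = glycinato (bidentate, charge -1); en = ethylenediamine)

The 1 nitrate counter-ion carries a total charge of -1, so each complex ion is 1+.
Ligand charges: 2×glycinato (-1 each), 1×ethylenediamine (neutral); total -2. So Fe + (-2) = 1+, giving Fe = +3.
Ligands are named alphabetically: ethylenediamine before glycinato.

(ethylenediamine)bis(glycinato)iron(III) nitrate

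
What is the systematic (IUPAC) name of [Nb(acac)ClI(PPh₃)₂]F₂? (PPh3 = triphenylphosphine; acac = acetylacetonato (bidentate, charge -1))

(acetylacetonato)chloroiodobis(triphenylphosphine)niobium(V) fluoride

The 2 fluoride counter-ions carry a total charge of -2, so each complex ion is 2+.
Ligand charges: 1×iodo (-1 each), 2×triphenylphosphine (neutral), 1×chloro (-1 each), 1×acetylacetonato (-1 each); total -3. So Nb + (-3) = 2+, giving Nb = +5.
Ligands are named alphabetically: acetylacetonato before chloro before iodo before triphenylphosphine.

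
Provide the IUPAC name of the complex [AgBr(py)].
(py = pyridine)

bromo(pyridine)silver(I)

There is no counter-ion, so the complex is neutral overall.
Ligand charges: 1×pyridine (neutral), 1×bromo (-1 each); total -1. So Ag + (-1) = 0, giving Ag = +1.
Ligands are named alphabetically: bromo before pyridine.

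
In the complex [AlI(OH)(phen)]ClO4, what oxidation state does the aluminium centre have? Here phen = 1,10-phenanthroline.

+3

1 perchlorate outside the brackets (-1 each) → the complex ion is 1+.
Ligand charges: 1×I = -1; 1×phen neutral; 1×OH = -1; sum -2.
Al + (-2) = 1+ ⇒ Al is +3.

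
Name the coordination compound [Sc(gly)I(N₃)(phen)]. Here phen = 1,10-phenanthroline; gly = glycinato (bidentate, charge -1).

azido(glycinato)iodo(1,10-phenanthroline)scandium(III)

There is no counter-ion, so the complex is neutral overall.
Ligand charges: 1×azido (-1 each), 1×iodo (-1 each), 1×1,10-phenanthroline (neutral), 1×glycinato (-1 each); total -3. So Sc + (-3) = 0, giving Sc = +3.
Ligands are named alphabetically: azido before glycinato before iodo before phenanthroline.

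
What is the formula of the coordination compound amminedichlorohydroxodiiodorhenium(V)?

[ReCl2I2(NH3)(OH)]

Ligands: 1 hydroxo (OH, -1), 2 chloro (Cl, -1), 1 ammine (NH3, neutral), 2 iodo (I, -1). Ligand charge sum = -5.
With Re in oxidation state +5, the complex ion is [Re...].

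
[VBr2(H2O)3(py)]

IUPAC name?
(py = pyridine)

triaquadibromo(pyridine)vanadium(II)

There is no counter-ion, so the complex is neutral overall.
Ligand charges: 1×pyridine (neutral), 3×aqua (neutral), 2×bromo (-1 each); total -2. So V + (-2) = 0, giving V = +2.
Ligands are named alphabetically: aqua before bromo before pyridine.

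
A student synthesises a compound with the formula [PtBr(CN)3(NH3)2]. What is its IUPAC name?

There is no counter-ion, so the complex is neutral overall.
Ligand charges: 3×cyano (-1 each), 1×bromo (-1 each), 2×ammine (neutral); total -4. So Pt + (-4) = 0, giving Pt = +4.
Ligands are named alphabetically: ammine before bromo before cyano.

diamminebromotricyanoplatinum(IV)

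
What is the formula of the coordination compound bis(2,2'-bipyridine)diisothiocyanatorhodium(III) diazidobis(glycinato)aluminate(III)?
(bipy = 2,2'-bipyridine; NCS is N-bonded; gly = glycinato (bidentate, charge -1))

Cation [Rh…]: ligand charges -2, Rh(III) ⇒ ion charge 1+.
Anion [Al…]: ligand charges -4, Al(III) ⇒ ion charge 1−.
One 1+ cation balances one 1− anion.

[Rh(bipy)2(NCS)2][Al(gly)2(N3)2]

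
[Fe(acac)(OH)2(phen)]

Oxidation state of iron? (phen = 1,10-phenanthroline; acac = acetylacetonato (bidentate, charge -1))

No counter-ion: the bracketed complex is neutral.
Ligand charges: 2×OH = -2; 1×phen neutral; 1×acac = -1; sum -3.
Fe + (-3) = 0 ⇒ Fe is +3.

+3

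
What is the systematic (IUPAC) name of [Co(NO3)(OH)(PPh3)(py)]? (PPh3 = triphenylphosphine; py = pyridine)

hydroxonitrato(pyridine)(triphenylphosphine)cobalt(II)

There is no counter-ion, so the complex is neutral overall.
Ligand charges: 1×hydroxo (-1 each), 1×triphenylphosphine (neutral), 1×nitrato (-1 each), 1×pyridine (neutral); total -2. So Co + (-2) = 0, giving Co = +2.
Ligands are named alphabetically: hydroxo before nitrato before pyridine before triphenylphosphine.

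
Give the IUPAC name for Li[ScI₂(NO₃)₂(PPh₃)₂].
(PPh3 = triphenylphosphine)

lithium diiododinitratobis(triphenylphosphine)scandate(III)

The 1 lithium counter-ion carries a total charge of +1, so each complex ion is 1−.
Ligand charges: 2×nitrato (-1 each), 2×iodo (-1 each), 2×triphenylphosphine (neutral); total -4. So Sc + (-4) = 1−, giving Sc = +3.
Ligands are named alphabetically: iodo before nitrato before triphenylphosphine.
The complex ion is anionic, so scandium takes the -ate form scandate(III).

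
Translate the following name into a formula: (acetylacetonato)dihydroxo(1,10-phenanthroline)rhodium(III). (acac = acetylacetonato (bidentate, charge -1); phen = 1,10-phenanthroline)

Ligands: 1 acetylacetonato (acac, -1), 2 hydroxo (OH, -1), 1 1,10-phenanthroline (phen, neutral). Ligand charge sum = -3.
With Rh in oxidation state +3, the complex ion is [Rh...].

[Rh(acac)(OH)2(phen)]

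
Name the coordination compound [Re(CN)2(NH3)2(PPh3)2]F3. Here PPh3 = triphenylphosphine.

The 3 fluoride counter-ions carry a total charge of -3, so each complex ion is 3+.
Ligand charges: 2×cyano (-1 each), 2×triphenylphosphine (neutral), 2×ammine (neutral); total -2. So Re + (-2) = 3+, giving Re = +5.
Ligands are named alphabetically: ammine before cyano before triphenylphosphine.

diamminedicyanobis(triphenylphosphine)rhenium(V) fluoride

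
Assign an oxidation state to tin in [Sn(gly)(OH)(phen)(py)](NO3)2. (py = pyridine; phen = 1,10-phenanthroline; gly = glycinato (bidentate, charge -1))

+4

2 nitrate outside the brackets (-1 each) → the complex ion is 2+.
Ligand charges: 1×py neutral; 1×phen neutral; 1×gly = -1; 1×OH = -1; sum -2.
Sn + (-2) = 2+ ⇒ Sn is +4.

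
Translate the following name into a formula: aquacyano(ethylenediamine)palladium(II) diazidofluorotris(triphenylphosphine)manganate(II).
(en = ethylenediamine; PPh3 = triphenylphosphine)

[Pd(CN)(en)(H2O)][MnF(N3)2(PPh3)3]

Cation [Pd…]: ligand charges -1, Pd(II) ⇒ ion charge 1+.
Anion [Mn…]: ligand charges -3, Mn(II) ⇒ ion charge 1−.
One 1+ cation balances one 1− anion.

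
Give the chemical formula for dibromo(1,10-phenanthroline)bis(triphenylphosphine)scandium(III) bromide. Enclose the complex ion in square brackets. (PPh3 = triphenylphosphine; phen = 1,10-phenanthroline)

[ScBr2(phen)(PPh3)2]Br

Ligands: 2 bromo (Br, -1), 2 triphenylphosphine (PPh3, neutral), 1 1,10-phenanthroline (phen, neutral). Ligand charge sum = -2.
Charge balance with bromide (-1) requires 1 complex ion per 1 bromide.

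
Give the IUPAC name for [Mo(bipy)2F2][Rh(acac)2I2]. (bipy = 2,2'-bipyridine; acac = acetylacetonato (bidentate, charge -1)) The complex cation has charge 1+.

The complex cation is given as 1+; its ligand charges sum to -2, so Mo = +3.
A 1:1 salt means the anion carries the equal and opposite charge, 1−.
Anion: ligand charges sum to -4; for the ion to be 1−, Rh = +3.

bis(2,2'-bipyridine)difluoromolybdenum(III) bis(acetylacetonato)diiodorhodate(III)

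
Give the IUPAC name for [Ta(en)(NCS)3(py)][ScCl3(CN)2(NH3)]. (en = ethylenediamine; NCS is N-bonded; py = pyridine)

Scandium is always +3 in its complexes; the anion's ligand charges sum to -5, so the complex anion is 2−.
A 1:1 salt means the cation carries the equal and opposite charge, 2+.
Cation: ligand charges sum to -3; for the ion to be 2+, Ta = +5.

(ethylenediamine)triisothiocyanato(pyridine)tantalum(V) amminetrichlorodicyanoscandate(III)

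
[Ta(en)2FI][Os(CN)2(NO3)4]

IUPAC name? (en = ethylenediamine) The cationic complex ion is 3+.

Both ions are complex: the cation is named first with the plain metal name, the anion second with the -ate form; each ion's ligands are alphabetised independently.
The complex cation is given as 3+; its ligand charges sum to -2, so Ta = +5.
A 1:1 salt means the anion carries the equal and opposite charge, 3−.
Anion: ligand charges sum to -6; for the ion to be 3−, Os = +3.

bis(ethylenediamine)fluoroiodotantalum(V) dicyanotetranitratoosmate(III)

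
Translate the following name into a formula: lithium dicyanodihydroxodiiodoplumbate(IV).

Li2[Pb(CN)2I2(OH)2]

Ligands: 2 hydroxo (OH, -1), 2 cyano (CN, -1), 2 iodo (I, -1). Ligand charge sum = -6.
With Pb in oxidation state +4, the complex ion is [Pb...]^2−.
Charge balance with lithium (+1) requires 1 complex ion per 2 lithium.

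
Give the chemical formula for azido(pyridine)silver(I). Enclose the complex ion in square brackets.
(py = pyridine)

Ligands: 1 pyridine (py, neutral), 1 azido (N3, -1). Ligand charge sum = -1.
With Ag in oxidation state +1, the complex ion is [Ag...].

[Ag(N3)(py)]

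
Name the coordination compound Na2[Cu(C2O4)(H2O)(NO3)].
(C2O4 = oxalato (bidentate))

The 2 sodium counter-ions carry a total charge of +2, so each complex ion is 2−.
Ligand charges: 1×oxalato (-2 each), 1×aqua (neutral), 1×nitrato (-1 each); total -3. So Cu + (-3) = 2−, giving Cu = +1.
The complex ion is anionic, so copper takes the -ate form cuprate(I).

sodium aquanitratooxalatocuprate(I)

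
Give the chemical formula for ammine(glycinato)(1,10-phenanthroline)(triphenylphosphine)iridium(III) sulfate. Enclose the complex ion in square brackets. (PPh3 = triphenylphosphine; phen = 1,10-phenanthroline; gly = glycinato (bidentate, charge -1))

[Ir(gly)(NH3)(phen)(PPh3)]SO4

Ligands: 1 ammine (NH3, neutral), 1 triphenylphosphine (PPh3, neutral), 1 1,10-phenanthroline (phen, neutral), 1 glycinato (gly, -1). Ligand charge sum = -1.
Charge balance with sulfate (-2) requires 1 complex ion per 1 sulfate.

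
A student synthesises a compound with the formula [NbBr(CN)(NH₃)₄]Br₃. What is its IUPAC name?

tetraamminebromocyanoniobium(V) bromide

The 3 bromide counter-ions carry a total charge of -3, so each complex ion is 3+.
Ligand charges: 1×cyano (-1 each), 1×bromo (-1 each), 4×ammine (neutral); total -2. So Nb + (-2) = 3+, giving Nb = +5.
Ligands are named alphabetically: ammine before bromo before cyano.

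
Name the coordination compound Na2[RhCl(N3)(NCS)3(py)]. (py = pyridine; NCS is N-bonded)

sodium azidochlorotriisothiocyanato(pyridine)rhodate(III)

The 2 sodium counter-ions carry a total charge of +2, so each complex ion is 2−.
Ligand charges: 1×azido (-1 each), 1×pyridine (neutral), 3×isothiocyanato (-1 each), 1×chloro (-1 each); total -5. So Rh + (-5) = 2−, giving Rh = +3.
Ligands are named alphabetically: azido before chloro before isothiocyanato before pyridine.
The complex ion is anionic, so rhodium takes the -ate form rhodate(III).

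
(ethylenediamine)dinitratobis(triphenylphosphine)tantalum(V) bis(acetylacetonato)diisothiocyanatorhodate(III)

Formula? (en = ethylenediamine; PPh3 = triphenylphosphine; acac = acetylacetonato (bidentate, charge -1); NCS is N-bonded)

Cation [Ta…]: ligand charges -2, Ta(V) ⇒ ion charge 3+.
Anion [Rh…]: ligand charges -4, Rh(III) ⇒ ion charge 1−.

[Ta(en)(NO3)2(PPh3)2][Rh(acac)2(NCS)2]3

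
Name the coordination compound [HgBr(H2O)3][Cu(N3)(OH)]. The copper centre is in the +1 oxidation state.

Both ions are complex: the cation is named first with the plain metal name, the anion second with the -ate form; each ion's ligands are alphabetised independently.
Cu is given as +1; the anion's ligand charges sum to -2, so the complex anion is 1−.
A 1:1 salt means the cation carries the equal and opposite charge, 1+.
Cation: ligand charges sum to -1; for the ion to be 1+, Hg = +2.

triaquabromomercury(II) azidohydroxocuprate(I)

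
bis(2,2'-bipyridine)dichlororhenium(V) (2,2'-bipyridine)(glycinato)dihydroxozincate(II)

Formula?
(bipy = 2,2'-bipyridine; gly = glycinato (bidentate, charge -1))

Cation [Re…]: ligand charges -2, Re(V) ⇒ ion charge 3+.
Anion [Zn…]: ligand charges -3, Zn(II) ⇒ ion charge 1−.

[Re(bipy)2Cl2][Zn(bipy)(gly)(OH)2]3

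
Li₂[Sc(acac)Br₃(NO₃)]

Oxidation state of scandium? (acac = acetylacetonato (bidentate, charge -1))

2 lithium outside the brackets (+1 each) → the complex ion is 2−.
Ligand charges: 3×Br = -3; 1×acac = -1; 1×NO3 = -1; sum -5.
Sc + (-5) = 2− ⇒ Sc is +3.

+3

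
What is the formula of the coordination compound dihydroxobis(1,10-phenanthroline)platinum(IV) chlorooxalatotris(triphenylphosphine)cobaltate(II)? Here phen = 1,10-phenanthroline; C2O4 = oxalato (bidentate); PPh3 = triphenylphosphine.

[Pt(OH)2(phen)2][Co(C2O4)Cl(PPh3)3]2

Cation [Pt…]: ligand charges -2, Pt(IV) ⇒ ion charge 2+.
Anion [Co…]: ligand charges -3, Co(II) ⇒ ion charge 1−.
One 2+ cation requires 2 of the 1− anion.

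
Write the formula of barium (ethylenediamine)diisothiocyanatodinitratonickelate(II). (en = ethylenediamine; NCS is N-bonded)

Ligands: 1 ethylenediamine (en, neutral), 2 isothiocyanato (NCS, -1), 2 nitrato (NO3, -1). Ligand charge sum = -4.
Charge balance with barium (+2) requires 1 complex ion per 1 barium.

Ba[Ni(en)(NCS)2(NO3)2]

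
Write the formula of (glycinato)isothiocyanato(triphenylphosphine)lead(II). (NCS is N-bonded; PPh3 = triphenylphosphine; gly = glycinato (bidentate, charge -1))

[Pb(gly)(NCS)(PPh3)]

Ligands: 1 isothiocyanato (NCS, -1), 1 triphenylphosphine (PPh3, neutral), 1 glycinato (gly, -1). Ligand charge sum = -2.
With Pb in oxidation state +2, the complex ion is [Pb...].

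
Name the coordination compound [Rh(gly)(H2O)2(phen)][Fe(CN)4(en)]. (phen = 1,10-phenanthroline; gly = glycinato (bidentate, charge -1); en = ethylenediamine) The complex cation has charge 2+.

diaqua(glycinato)(1,10-phenanthroline)rhodium(III) tetracyano(ethylenediamine)ferrate(II)

Both ions are complex: the cation is named first with the plain metal name, the anion second with the -ate form; each ion's ligands are alphabetised independently.
The complex cation is given as 2+; its ligand charges sum to -1, so Rh = +3.
A 1:1 salt means the anion carries the equal and opposite charge, 2−.
Anion: ligand charges sum to -4; for the ion to be 2−, Fe = +2.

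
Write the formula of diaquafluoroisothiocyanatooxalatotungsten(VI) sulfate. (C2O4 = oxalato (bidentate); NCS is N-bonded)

Ligands: 1 oxalato (C2O4, -2), 1 isothiocyanato (NCS, -1), 1 fluoro (F, -1), 2 aqua (H2O, neutral). Ligand charge sum = -4.
With W in oxidation state +6, the complex ion is [W...]^2+.
Charge balance with sulfate (-2) requires 1 complex ion per 1 sulfate.

[W(C2O4)F(H2O)2(NCS)]SO4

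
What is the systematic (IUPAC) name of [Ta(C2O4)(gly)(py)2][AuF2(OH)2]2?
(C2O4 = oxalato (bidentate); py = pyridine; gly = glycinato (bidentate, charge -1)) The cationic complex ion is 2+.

Both ions are complex: the cation is named first with the plain metal name, the anion second with the -ate form; each ion's ligands are alphabetised independently.
The complex cation is given as 2+; its ligand charges sum to -3, so Ta = +5.
With 2 anions per cation, each anion must be 2/2 = 1−.
Anion: ligand charges sum to -4; for the ion to be 1−, Au = +3.

(glycinato)oxalatobis(pyridine)tantalum(V) difluorodihydroxoaurate(III)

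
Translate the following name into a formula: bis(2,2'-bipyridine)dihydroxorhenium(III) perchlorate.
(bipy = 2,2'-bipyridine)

Ligands: 2 2,2'-bipyridine (bipy, neutral), 2 hydroxo (OH, -1). Ligand charge sum = -2.
With Re in oxidation state +3, the complex ion is [Re...]^1+.
Charge balance with perchlorate (-1) requires 1 complex ion per 1 perchlorate.

[Re(bipy)2(OH)2]ClO4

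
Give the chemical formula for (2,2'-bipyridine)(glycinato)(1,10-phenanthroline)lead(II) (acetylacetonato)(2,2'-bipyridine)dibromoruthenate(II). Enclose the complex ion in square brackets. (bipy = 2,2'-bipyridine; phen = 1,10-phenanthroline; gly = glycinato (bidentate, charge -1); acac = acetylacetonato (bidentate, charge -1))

Cation [Pb…]: ligand charges -1, Pb(II) ⇒ ion charge 1+.
Anion [Ru…]: ligand charges -3, Ru(II) ⇒ ion charge 1−.
One 1+ cation balances one 1− anion.

[Pb(bipy)(gly)(phen)][Ru(acac)(bipy)Br2]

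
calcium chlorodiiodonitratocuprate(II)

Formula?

Ligands: 1 nitrato (NO3, -1), 2 iodo (I, -1), 1 chloro (Cl, -1). Ligand charge sum = -4.
With Cu in oxidation state +2, the complex ion is [Cu...]^2−.
Charge balance with calcium (+2) requires 1 complex ion per 1 calcium.

Ca[CuClI2(NO3)]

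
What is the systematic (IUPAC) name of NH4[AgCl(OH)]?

The 1 ammonium counter-ion carries a total charge of +1, so each complex ion is 1−.
Ligand charges: 1×chloro (-1 each), 1×hydroxo (-1 each); total -2. So Ag + (-2) = 1−, giving Ag = +1.
The complex ion is anionic, so silver takes the -ate form argentate(I).

ammonium chlorohydroxoargentate(I)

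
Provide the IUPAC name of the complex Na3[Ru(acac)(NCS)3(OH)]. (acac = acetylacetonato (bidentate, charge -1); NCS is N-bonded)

sodium (acetylacetonato)hydroxotriisothiocyanatoruthenate(II)

The 3 sodium counter-ions carry a total charge of +3, so each complex ion is 3−.
Ligand charges: 1×acetylacetonato (-1 each), 3×isothiocyanato (-1 each), 1×hydroxo (-1 each); total -5. So Ru + (-5) = 3−, giving Ru = +2.
Ligands are named alphabetically: acetylacetonato before hydroxo before isothiocyanato.
The complex ion is anionic, so ruthenium takes the -ate form ruthenate(II).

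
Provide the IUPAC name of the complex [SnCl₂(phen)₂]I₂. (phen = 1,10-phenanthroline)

The 2 iodide counter-ions carry a total charge of -2, so each complex ion is 2+.
Ligand charges: 2×chloro (-1 each), 2×1,10-phenanthroline (neutral); total -2. So Sn + (-2) = 2+, giving Sn = +4.
Ligands are named alphabetically: chloro before phenanthroline.

dichlorobis(1,10-phenanthroline)tin(IV) iodide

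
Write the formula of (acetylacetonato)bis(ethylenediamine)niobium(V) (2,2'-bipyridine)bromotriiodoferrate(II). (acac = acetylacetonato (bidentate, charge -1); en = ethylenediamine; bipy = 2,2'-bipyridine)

[Nb(acac)(en)2][Fe(bipy)BrI3]2

Cation [Nb…]: ligand charges -1, Nb(V) ⇒ ion charge 4+.
Anion [Fe…]: ligand charges -4, Fe(II) ⇒ ion charge 2−.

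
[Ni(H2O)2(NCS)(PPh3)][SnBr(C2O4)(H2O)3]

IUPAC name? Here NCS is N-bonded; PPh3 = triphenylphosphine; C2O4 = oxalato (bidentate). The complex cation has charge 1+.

Both ions are complex: the cation is named first with the plain metal name, the anion second with the -ate form; each ion's ligands are alphabetised independently.
The complex cation is given as 1+; its ligand charges sum to -1, so Ni = +2.
A 1:1 salt means the anion carries the equal and opposite charge, 1−.
Anion: ligand charges sum to -3; for the ion to be 1−, Sn = +2.

diaquaisothiocyanato(triphenylphosphine)nickel(II) triaquabromooxalatostannate(II)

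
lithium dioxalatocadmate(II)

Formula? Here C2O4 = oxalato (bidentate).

Li2[Cd(C2O4)2]

Ligands: 2 oxalato (C2O4, -2). Ligand charge sum = -4.
With Cd in oxidation state +2, the complex ion is [Cd...]^2−.
Charge balance with lithium (+1) requires 1 complex ion per 2 lithium.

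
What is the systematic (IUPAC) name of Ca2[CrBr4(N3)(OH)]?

calcium azidotetrabromohydroxochromate(II)

The 2 calcium counter-ions carry a total charge of +4, so each complex ion is 4−.
Ligand charges: 1×hydroxo (-1 each), 4×bromo (-1 each), 1×azido (-1 each); total -6. So Cr + (-6) = 4−, giving Cr = +2.
Ligands are named alphabetically: azido before bromo before hydroxo.
The complex ion is anionic, so chromium takes the -ate form chromate(II).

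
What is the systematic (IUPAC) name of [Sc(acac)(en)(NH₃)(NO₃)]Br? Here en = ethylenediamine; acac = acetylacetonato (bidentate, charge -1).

The 1 bromide counter-ion carries a total charge of -1, so each complex ion is 1+.
Ligand charges: 1×ethylenediamine (neutral), 1×acetylacetonato (-1 each), 1×ammine (neutral), 1×nitrato (-1 each); total -2. So Sc + (-2) = 1+, giving Sc = +3.
Ligands are named alphabetically: acetylacetonato before ammine before ethylenediamine before nitrato.

(acetylacetonato)ammine(ethylenediamine)nitratoscandium(III) bromide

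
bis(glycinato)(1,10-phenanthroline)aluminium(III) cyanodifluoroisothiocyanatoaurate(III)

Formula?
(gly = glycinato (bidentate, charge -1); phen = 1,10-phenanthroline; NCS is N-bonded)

Cation [Al…]: ligand charges -2, Al(III) ⇒ ion charge 1+.
Anion [Au…]: ligand charges -4, Au(III) ⇒ ion charge 1−.
One 1+ cation balances one 1− anion.

[Al(gly)2(phen)][Au(CN)F2(NCS)]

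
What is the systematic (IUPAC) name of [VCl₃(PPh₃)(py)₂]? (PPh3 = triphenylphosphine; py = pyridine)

There is no counter-ion, so the complex is neutral overall.
Ligand charges: 3×chloro (-1 each), 1×triphenylphosphine (neutral), 2×pyridine (neutral); total -3. So V + (-3) = 0, giving V = +3.
Ligands are named alphabetically: chloro before pyridine before triphenylphosphine.

trichlorobis(pyridine)(triphenylphosphine)vanadium(III)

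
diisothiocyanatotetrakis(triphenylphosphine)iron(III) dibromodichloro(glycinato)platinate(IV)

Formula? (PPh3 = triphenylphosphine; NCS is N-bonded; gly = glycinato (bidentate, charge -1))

Cation [Fe…]: ligand charges -2, Fe(III) ⇒ ion charge 1+.
Anion [Pt…]: ligand charges -5, Pt(IV) ⇒ ion charge 1−.

[Fe(NCS)2(PPh3)4][PtBr2Cl2(gly)]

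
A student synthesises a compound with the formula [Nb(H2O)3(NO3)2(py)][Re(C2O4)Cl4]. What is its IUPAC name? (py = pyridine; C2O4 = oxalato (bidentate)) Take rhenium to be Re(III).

Re is given as +3; the anion's ligand charges sum to -6, so the complex anion is 3−.
A 1:1 salt means the cation carries the equal and opposite charge, 3+.
Cation: ligand charges sum to -2; for the ion to be 3+, Nb = +5.

triaquadinitrato(pyridine)niobium(V) tetrachlorooxalatorhenate(III)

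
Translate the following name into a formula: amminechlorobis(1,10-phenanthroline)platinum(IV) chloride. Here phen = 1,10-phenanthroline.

[PtCl(NH3)(phen)2]Cl3

Ligands: 1 chloro (Cl, -1), 1 ammine (NH3, neutral), 2 1,10-phenanthroline (phen, neutral). Ligand charge sum = -1.
Charge balance with chloride (-1) requires 1 complex ion per 3 chloride.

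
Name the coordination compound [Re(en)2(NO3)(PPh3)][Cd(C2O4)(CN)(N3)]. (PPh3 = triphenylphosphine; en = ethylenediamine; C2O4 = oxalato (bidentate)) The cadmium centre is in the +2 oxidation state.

bis(ethylenediamine)nitrato(triphenylphosphine)rhenium(III) azidocyanooxalatocadmate(II)

Both ions are complex: the cation is named first with the plain metal name, the anion second with the -ate form; each ion's ligands are alphabetised independently.
Cd is given as +2; the anion's ligand charges sum to -4, so the complex anion is 2−.
A 1:1 salt means the cation carries the equal and opposite charge, 2+.
Cation: ligand charges sum to -1; for the ion to be 2+, Re = +3.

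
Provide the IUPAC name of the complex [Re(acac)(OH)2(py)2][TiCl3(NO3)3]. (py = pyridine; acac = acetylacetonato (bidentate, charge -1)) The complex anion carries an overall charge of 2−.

The complex anion is given as 2−; its ligand charges sum to -6, so Ti = +4.
A 1:1 salt means the cation carries the equal and opposite charge, 2+.
Cation: ligand charges sum to -3; for the ion to be 2+, Re = +5.

(acetylacetonato)dihydroxobis(pyridine)rhenium(V) trichlorotrinitratotitanate(IV)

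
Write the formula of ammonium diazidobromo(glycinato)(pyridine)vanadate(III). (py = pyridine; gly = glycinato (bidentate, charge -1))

Ligands: 1 pyridine (py, neutral), 1 bromo (Br, -1), 2 azido (N3, -1), 1 glycinato (gly, -1). Ligand charge sum = -4.
With V in oxidation state +3, the complex ion is [V...]^1−.
Charge balance with ammonium (+1) requires 1 complex ion per 1 ammonium.

NH4[VBr(gly)(N3)2(py)]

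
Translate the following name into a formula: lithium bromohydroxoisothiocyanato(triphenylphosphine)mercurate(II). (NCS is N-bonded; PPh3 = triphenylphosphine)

Li[HgBr(NCS)(OH)(PPh3)]

Ligands: 1 bromo (Br, -1), 1 hydroxo (OH, -1), 1 isothiocyanato (NCS, -1), 1 triphenylphosphine (PPh3, neutral). Ligand charge sum = -3.
Charge balance with lithium (+1) requires 1 complex ion per 1 lithium.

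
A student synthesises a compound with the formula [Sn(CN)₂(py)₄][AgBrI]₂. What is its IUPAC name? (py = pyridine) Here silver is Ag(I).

Both ions are complex: the cation is named first with the plain metal name, the anion second with the -ate form; each ion's ligands are alphabetised independently.
Ag is given as +1; the anion's ligand charges sum to -2, so the complex anion is 1−.
With 2 anions per cation, the cation must be 2×1 = 2+.
Cation: ligand charges sum to -2; for the ion to be 2+, Sn = +4.

dicyanotetrakis(pyridine)tin(IV) bromoiodoargentate(I)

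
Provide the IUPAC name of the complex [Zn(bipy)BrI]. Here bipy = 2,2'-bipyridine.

(2,2'-bipyridine)bromoiodozinc(II)

There is no counter-ion, so the complex is neutral overall.
Ligand charges: 1×2,2'-bipyridine (neutral), 1×bromo (-1 each), 1×iodo (-1 each); total -2. So Zn + (-2) = 0, giving Zn = +2.
Ligands are named alphabetically: bipyridine before bromo before iodo.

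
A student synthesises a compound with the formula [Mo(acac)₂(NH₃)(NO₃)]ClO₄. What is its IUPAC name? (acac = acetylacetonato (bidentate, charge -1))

The 1 perchlorate counter-ion carries a total charge of -1, so each complex ion is 1+.
Ligand charges: 2×acetylacetonato (-1 each), 1×ammine (neutral), 1×nitrato (-1 each); total -3. So Mo + (-3) = 1+, giving Mo = +4.
Ligands are named alphabetically: acetylacetonato before ammine before nitrato.

bis(acetylacetonato)amminenitratomolybdenum(IV) perchlorate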